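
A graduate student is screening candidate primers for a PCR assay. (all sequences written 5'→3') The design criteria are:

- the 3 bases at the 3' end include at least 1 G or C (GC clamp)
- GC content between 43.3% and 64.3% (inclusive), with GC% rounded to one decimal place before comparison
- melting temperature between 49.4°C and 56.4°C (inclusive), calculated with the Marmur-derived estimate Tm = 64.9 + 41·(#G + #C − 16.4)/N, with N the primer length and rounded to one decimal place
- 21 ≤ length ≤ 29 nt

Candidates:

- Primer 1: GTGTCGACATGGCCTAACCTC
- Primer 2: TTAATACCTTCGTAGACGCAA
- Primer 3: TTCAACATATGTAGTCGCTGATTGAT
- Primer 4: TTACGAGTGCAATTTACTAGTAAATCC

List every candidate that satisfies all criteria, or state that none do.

Primer 1 (21 nt, A=4 T=5 G=5 C=7): 3' end CTC has 2 G/C ✓; GC 12/21 = 57.1% ✓; Tm = 64.9 + 41·(12 − 16.4)/21 = 56.3°C ✓; length 21 ✓ — passes.
Primer 2 (21 nt, A=7 T=6 G=3 C=5): 3' end CAA has 1 G/C ✓; GC 8/21 = 38.1%, outside 43.3–64.3% ✗; Tm = 64.9 + 41·(8 − 16.4)/21 = 48.5°C, outside 49.4–56.4°C ✗; length 21 ✓ — fails.
Primer 3 (26 nt, A=7 T=10 G=5 C=4): 3' end GAT has 1 G/C ✓; GC 9/26 = 34.6%, outside 43.3–64.3% ✗; Tm = 64.9 + 41·(9 − 16.4)/26 = 53.2°C ✓; length 26 ✓ — fails.
Primer 4 (27 nt, A=9 T=9 G=4 C=5): 3' end TCC has 2 G/C ✓; GC 9/27 = 33.3%, outside 43.3–64.3% ✗; Tm = 64.9 + 41·(9 − 16.4)/27 = 53.7°C ✓; length 27 ✓ — fails.

Primer 1 only.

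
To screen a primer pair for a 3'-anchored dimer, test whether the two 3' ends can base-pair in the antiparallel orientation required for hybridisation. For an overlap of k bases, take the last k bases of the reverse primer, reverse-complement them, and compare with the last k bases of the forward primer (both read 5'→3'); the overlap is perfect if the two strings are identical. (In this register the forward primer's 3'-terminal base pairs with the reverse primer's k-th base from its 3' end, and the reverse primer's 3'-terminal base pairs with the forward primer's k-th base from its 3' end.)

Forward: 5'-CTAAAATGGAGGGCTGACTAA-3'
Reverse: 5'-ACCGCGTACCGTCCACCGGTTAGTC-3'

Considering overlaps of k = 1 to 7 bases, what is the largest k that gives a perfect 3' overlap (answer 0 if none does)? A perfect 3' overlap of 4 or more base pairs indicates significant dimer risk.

Longest perfect overlap: 6 complementary base pairs; significant dimer risk (threshold 4).

Last 7 bases (5'→3') — forward …TGACTAA, reverse …GTTAGTC.
Reverse complement of the reverse primer's last 7 bases: GACTAAC; its first k bases are the reverse complement of the reverse primer's last k bases, so a perfect k-base overlap needs the forward primer's last k bases to equal them.
Comparing (forward last k vs required): k=1: A vs G ✗; k=2: AA vs GA ✗; k=3: TAA vs GAC ✗; k=4: CTAA vs GACT ✗; k=5: ACTAA vs GACTA ✗; k=6: GACTAA vs GACTAA ✓; k=7: TGACTAA vs GACTAAC ✗.
Only k = 6 is perfect, so the longest perfect 3' overlap is 6.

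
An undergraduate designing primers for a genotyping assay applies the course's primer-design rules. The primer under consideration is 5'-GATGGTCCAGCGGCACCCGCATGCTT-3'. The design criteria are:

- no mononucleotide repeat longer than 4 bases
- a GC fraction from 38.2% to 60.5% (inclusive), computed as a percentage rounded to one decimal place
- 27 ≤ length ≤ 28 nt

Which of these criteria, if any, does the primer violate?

Base counts: A=4, T=5, G=8, C=9 (length 26).
homopolymer run: longest run = 3 ✓
GC content: GC 17/26 = 65.4%, outside 38.2–60.5% ✗
length: length 26, outside 27–28 ✗

Fails: GC content, length.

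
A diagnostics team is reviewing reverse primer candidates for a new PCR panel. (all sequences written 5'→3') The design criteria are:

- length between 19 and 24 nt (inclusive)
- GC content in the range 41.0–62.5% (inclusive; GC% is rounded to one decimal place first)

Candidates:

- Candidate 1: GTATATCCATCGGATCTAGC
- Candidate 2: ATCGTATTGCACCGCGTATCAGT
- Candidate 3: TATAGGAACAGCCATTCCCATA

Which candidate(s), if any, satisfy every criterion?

Candidate 1 and Candidate 2.

Candidate 1 (20 nt, A=5 T=6 G=4 C=5): length 20 ✓; GC 9/20 = 45.0% ✓ — passes.
Candidate 2 (23 nt, A=5 T=7 G=5 C=6): length 23 ✓; GC 11/23 = 47.8% ✓ — passes.
Candidate 3 (22 nt, A=8 T=5 G=3 C=6): length 22 ✓; GC 9/22 = 40.9%, outside 41.0–62.5% ✗ — fails.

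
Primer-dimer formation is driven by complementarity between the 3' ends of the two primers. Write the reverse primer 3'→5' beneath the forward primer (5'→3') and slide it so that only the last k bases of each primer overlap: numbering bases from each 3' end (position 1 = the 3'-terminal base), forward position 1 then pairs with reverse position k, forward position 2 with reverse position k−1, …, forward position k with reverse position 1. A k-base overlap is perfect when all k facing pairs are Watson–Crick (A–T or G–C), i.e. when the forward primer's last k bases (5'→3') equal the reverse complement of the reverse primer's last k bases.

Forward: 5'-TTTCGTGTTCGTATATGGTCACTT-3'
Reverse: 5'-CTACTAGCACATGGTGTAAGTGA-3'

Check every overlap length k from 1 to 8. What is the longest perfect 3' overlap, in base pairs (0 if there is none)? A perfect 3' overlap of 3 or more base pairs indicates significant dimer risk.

Longest perfect overlap: 6 complementary base pairs; significant dimer risk (threshold 3).

Last 8 bases (5'→3') — forward …GGTCACTT, reverse …GTAAGTGA.
Reverse complement of the reverse primer's last 8 bases: TCACTTAC; its first k bases are the reverse complement of the reverse primer's last k bases, so a perfect k-base overlap needs the forward primer's last k bases to equal them.
Comparing (forward last k vs required): k=1: T vs T ✓; k=2: TT vs TC ✗; k=3: CTT vs TCA ✗; k=4: ACTT vs TCAC ✗; k=5: CACTT vs TCACT ✗; k=6: TCACTT vs TCACTT ✓; k=7: GTCACTT vs TCACTTA ✗; k=8: GGTCACTT vs TCACTTAC ✗.
Perfect overlaps at k = 1, 6; the largest is 6.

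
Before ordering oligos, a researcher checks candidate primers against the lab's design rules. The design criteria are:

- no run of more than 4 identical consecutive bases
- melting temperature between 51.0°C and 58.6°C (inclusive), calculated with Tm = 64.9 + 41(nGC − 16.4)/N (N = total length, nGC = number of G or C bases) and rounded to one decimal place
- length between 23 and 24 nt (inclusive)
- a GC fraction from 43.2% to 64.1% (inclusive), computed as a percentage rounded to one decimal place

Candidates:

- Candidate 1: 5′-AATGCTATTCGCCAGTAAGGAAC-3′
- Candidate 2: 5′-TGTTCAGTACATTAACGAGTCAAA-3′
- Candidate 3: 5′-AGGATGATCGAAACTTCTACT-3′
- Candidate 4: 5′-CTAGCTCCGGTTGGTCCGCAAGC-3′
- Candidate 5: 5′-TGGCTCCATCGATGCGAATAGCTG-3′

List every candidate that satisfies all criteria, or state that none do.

Candidate 1 (23 nt, A=8 T=5 G=5 C=5): longest run = 2 ✓; Tm = 64.9 + 41·(10 − 16.4)/23 = 53.5°C ✓; length 23 ✓; GC 10/23 = 43.5% ✓ — passes.
Candidate 2 (24 nt, A=9 T=7 G=4 C=4): longest run = 3 ✓; Tm = 64.9 + 41·(8 − 16.4)/24 = 50.6°C, outside 51.0–58.6°C ✗; length 24 ✓; GC 8/24 = 33.3%, outside 43.2–64.1% ✗ — fails.
Candidate 3 (21 nt, A=7 T=6 G=4 C=4): longest run = 3 ✓; Tm = 64.9 + 41·(8 − 16.4)/21 = 48.5°C, outside 51.0–58.6°C ✗; length 21, outside 23–24 ✗; GC 8/21 = 38.1%, outside 43.2–64.1% ✗ — fails.
Candidate 4 (23 nt, A=3 T=5 G=7 C=8): longest run = 2 ✓; Tm = 64.9 + 41·(15 − 16.4)/23 = 62.4°C, outside 51.0–58.6°C ✗; length 23 ✓; GC 15/23 = 65.2%, outside 43.2–64.1% ✗ — fails.
Candidate 5 (24 nt, A=5 T=6 G=7 C=6): longest run = 2 ✓; Tm = 64.9 + 41·(13 − 16.4)/24 = 59.1°C, outside 51.0–58.6°C ✗; length 24 ✓; GC 13/24 = 54.2% ✓ — fails.

Candidate 1 only.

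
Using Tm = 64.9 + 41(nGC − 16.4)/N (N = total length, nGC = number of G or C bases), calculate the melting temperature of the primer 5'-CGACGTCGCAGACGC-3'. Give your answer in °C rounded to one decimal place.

Base counts: A=3, T=1, G=5, C=6; G+C = 11, N = 15.
Tm = 64.9 + 41·(11 − 16.4)/15 = 64.9 + -221.40/15 = 50.1°C.

50.1°C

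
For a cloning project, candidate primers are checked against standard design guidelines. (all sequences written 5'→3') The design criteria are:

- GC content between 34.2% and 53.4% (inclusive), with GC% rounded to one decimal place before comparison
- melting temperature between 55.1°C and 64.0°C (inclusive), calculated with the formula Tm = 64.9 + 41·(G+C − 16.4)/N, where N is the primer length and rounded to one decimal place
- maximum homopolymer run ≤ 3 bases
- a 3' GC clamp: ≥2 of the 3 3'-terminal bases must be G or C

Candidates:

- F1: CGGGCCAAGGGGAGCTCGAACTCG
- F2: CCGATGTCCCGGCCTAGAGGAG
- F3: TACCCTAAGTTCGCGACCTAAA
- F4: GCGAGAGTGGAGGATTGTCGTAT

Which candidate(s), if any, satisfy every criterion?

None of the candidates satisfy all criteria.

F1 (24 nt, A=5 T=2 G=10 C=7): GC 17/24 = 70.8%, outside 34.2–53.4% ✗; Tm = 64.9 + 41·(17 − 16.4)/24 = 65.9°C, outside 55.1–64.0°C ✗; longest run = 4, exceeds 3 ✗; 3' end TCG has 2 G/C ✓ — fails.
F2 (22 nt, A=4 T=3 G=8 C=7): GC 15/22 = 68.2%, outside 34.2–53.4% ✗; Tm = 64.9 + 41·(15 − 16.4)/22 = 62.3°C ✓; longest run = 3 ✓; 3' end GAG has 2 G/C ✓ — fails.
F3 (22 nt, A=7 T=5 G=3 C=7): GC 10/22 = 45.5% ✓; Tm = 64.9 + 41·(10 − 16.4)/22 = 53.0°C, outside 55.1–64.0°C ✗; longest run = 3 ✓; 3' end AAA has 0 G/C, need ≥2 ✗ — fails.
F4 (23 nt, A=5 T=6 G=10 C=2): GC 12/23 = 52.2% ✓; Tm = 64.9 + 41·(12 − 16.4)/23 = 57.1°C ✓; longest run = 2 ✓; 3' end TAT has 0 G/C, need ≥2 ✗ — fails.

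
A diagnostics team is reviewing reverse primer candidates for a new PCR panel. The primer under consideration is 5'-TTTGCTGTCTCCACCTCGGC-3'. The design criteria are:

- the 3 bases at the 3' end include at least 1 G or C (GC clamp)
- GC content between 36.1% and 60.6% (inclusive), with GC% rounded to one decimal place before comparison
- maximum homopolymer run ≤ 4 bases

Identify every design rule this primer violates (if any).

Meets all criteria.

Base counts: A=1, T=7, G=4, C=8 (length 20).
GC clamp: 3' end GGC has 3 G/C ✓
GC content: GC 12/20 = 60.0% ✓
homopolymer run: longest run = 3 ✓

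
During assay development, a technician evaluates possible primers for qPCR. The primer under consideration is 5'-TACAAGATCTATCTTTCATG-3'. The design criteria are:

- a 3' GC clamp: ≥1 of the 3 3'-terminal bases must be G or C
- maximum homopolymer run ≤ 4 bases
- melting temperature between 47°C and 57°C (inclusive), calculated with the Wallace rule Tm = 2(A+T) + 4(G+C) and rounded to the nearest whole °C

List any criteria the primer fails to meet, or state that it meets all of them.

Base counts: A=6, T=8, G=2, C=4 (length 20).
GC clamp: 3' end ATG has 1 G/C ✓
homopolymer run: longest run = 3 ✓
Tm: Tm = 2·14 + 4·6 = 52°C ✓

Meets all criteria.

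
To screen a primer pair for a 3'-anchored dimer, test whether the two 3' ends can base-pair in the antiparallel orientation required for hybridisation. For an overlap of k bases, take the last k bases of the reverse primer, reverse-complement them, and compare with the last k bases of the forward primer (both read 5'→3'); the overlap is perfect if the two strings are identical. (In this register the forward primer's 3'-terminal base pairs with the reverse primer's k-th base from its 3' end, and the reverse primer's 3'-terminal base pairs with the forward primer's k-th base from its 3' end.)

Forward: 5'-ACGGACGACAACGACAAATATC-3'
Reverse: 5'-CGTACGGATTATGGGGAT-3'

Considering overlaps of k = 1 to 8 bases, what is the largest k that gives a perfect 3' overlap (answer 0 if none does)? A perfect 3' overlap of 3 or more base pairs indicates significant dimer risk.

Last 8 bases (5'→3') — forward …CAAATATC, reverse …ATGGGGAT.
Reverse complement of the reverse primer's last 8 bases: ATCCCCAT; its first k bases are the reverse complement of the reverse primer's last k bases, so a perfect k-base overlap needs the forward primer's last k bases to equal them.
Comparing (forward last k vs required): k=1: C vs A ✗; k=2: TC vs AT ✗; k=3: ATC vs ATC ✓; k=4: TATC vs ATCC ✗; k=5: ATATC vs ATCCC ✗; k=6: AATATC vs ATCCCC ✗; k=7: AAATATC vs ATCCCCA ✗; k=8: CAAATATC vs ATCCCCAT ✗.
Only k = 3 is perfect, so the longest perfect 3' overlap is 3.

Longest perfect overlap: 3 complementary base pairs; significant dimer risk (threshold 3).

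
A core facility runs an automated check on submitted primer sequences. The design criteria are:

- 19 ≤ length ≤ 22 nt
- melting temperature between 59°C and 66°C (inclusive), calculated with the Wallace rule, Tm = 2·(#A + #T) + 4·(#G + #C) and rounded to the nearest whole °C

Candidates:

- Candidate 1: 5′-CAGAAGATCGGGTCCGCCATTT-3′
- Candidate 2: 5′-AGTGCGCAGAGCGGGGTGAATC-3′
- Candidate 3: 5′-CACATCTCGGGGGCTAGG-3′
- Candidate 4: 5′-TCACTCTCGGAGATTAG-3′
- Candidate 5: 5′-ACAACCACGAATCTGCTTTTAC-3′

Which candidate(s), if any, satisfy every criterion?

Candidate 1 (22 nt, A=5 T=5 G=6 C=6): length 22 ✓; Tm = 2·10 + 4·12 = 68°C, outside 59–66°C ✗ — fails.
Candidate 2 (22 nt, A=5 T=3 G=10 C=4): length 22 ✓; Tm = 2·8 + 4·14 = 72°C, outside 59–66°C ✗ — fails.
Candidate 3 (18 nt, A=3 T=3 G=7 C=5): length 18, outside 19–22 ✗; Tm = 2·6 + 4·12 = 60°C ✓ — fails.
Candidate 4 (17 nt, A=4 T=5 G=4 C=4): length 17, outside 19–22 ✗; Tm = 2·9 + 4·8 = 50°C, outside 59–66°C ✗ — fails.
Candidate 5 (22 nt, A=7 T=6 G=2 C=7): length 22 ✓; Tm = 2·13 + 4·9 = 62°C ✓ — passes.

Candidate 5 only.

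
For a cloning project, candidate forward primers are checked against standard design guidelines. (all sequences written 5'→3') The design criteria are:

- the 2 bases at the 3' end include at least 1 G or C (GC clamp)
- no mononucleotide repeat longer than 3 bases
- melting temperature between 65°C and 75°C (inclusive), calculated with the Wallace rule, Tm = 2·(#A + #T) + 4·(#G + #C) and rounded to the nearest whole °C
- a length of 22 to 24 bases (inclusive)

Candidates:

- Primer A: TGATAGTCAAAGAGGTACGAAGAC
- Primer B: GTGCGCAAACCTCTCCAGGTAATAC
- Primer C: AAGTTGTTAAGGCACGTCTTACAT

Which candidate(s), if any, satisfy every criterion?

Primer A only.

Primer A (24 nt, A=10 T=4 G=7 C=3): 3' end AC has 1 G/C ✓; longest run = 3 ✓; Tm = 2·14 + 4·10 = 68°C ✓; length 24 ✓ — passes.
Primer B (25 nt, A=7 T=5 G=5 C=8): 3' end AC has 1 G/C ✓; longest run = 3 ✓; Tm = 2·12 + 4·13 = 76°C, outside 65–75°C ✗; length 25, outside 22–24 ✗ — fails.
Primer C (24 nt, A=7 T=8 G=5 C=4): 3' end AT has 0 G/C, need ≥1 ✗; longest run = 2 ✓; Tm = 2·15 + 4·9 = 66°C ✓; length 24 ✓ — fails.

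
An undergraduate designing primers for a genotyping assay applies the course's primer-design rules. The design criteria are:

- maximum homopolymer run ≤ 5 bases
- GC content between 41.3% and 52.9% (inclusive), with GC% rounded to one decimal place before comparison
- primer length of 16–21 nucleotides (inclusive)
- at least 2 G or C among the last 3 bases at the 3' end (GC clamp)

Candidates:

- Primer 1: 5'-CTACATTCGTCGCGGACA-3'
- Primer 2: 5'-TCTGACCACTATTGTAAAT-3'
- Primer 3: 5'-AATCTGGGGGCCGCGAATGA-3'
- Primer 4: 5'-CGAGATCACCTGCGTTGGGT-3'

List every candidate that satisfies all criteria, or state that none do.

None of the candidates satisfy all criteria.

Primer 1 (18 nt, A=4 T=4 G=4 C=6): longest run = 2 ✓; GC 10/18 = 55.6%, outside 41.3–52.9% ✗; length 18 ✓; 3' end ACA has 1 G/C, need ≥2 ✗ — fails.
Primer 2 (19 nt, A=6 T=7 G=2 C=4): longest run = 3 ✓; GC 6/19 = 31.6%, outside 41.3–52.9% ✗; length 19 ✓; 3' end AAT has 0 G/C, need ≥2 ✗ — fails.
Primer 3 (20 nt, A=5 T=3 G=8 C=4): longest run = 5 ✓; GC 12/20 = 60.0%, outside 41.3–52.9% ✗; length 20 ✓; 3' end TGA has 1 G/C, need ≥2 ✗ — fails.
Primer 4 (20 nt, A=3 T=5 G=7 C=5): longest run = 3 ✓; GC 12/20 = 60.0%, outside 41.3–52.9% ✗; length 20 ✓; 3' end GGT has 2 G/C ✓ — fails.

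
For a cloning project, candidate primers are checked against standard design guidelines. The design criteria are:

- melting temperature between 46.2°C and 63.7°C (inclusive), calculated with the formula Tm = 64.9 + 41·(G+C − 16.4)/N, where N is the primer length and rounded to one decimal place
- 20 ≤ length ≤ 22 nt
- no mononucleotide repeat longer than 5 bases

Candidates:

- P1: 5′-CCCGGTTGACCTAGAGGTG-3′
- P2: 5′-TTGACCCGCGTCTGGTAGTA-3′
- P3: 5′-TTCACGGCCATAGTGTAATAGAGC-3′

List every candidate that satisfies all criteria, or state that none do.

P2 only.

P1 (19 nt, A=3 T=4 G=7 C=5): Tm = 64.9 + 41·(12 − 16.4)/19 = 55.4°C ✓; length 19, outside 20–22 ✗; longest run = 3 ✓ — fails.
P2 (20 nt, A=3 T=6 G=6 C=5): Tm = 64.9 + 41·(11 − 16.4)/20 = 53.8°C ✓; length 20 ✓; longest run = 3 ✓ — passes.
P3 (24 nt, A=7 T=6 G=6 C=5): Tm = 64.9 + 41·(11 − 16.4)/24 = 55.7°C ✓; length 24, outside 20–22 ✗; longest run = 2 ✓ — fails.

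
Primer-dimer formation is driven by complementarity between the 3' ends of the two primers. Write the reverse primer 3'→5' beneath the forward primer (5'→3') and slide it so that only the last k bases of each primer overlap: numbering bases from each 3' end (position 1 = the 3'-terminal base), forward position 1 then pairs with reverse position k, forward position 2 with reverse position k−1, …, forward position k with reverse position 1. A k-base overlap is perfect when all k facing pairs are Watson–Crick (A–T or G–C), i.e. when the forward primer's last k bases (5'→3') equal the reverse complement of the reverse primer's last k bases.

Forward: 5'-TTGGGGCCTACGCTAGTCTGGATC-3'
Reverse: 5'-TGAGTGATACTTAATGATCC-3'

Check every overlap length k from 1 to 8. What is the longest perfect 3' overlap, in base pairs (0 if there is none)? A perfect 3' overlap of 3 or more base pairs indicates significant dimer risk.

Longest perfect overlap: 5 complementary base pairs; significant dimer risk (threshold 3).

Last 8 bases (5'→3') — forward …TCTGGATC, reverse …AATGATCC.
Reverse complement of the reverse primer's last 8 bases: GGATCATT; its first k bases are the reverse complement of the reverse primer's last k bases, so a perfect k-base overlap needs the forward primer's last k bases to equal them.
Comparing (forward last k vs required): k=1: C vs G ✗; k=2: TC vs GG ✗; k=3: ATC vs GGA ✗; k=4: GATC vs GGAT ✗; k=5: GGATC vs GGATC ✓; k=6: TGGATC vs GGATCA ✗; k=7: CTGGATC vs GGATCAT ✗; k=8: TCTGGATC vs GGATCATT ✗.
Only k = 5 is perfect, so the longest perfect 3' overlap is 5.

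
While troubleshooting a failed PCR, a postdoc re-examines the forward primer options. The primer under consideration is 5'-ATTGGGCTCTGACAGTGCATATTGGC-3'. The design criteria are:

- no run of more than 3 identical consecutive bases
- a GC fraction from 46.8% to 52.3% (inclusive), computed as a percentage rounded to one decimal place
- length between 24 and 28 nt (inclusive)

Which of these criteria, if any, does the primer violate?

Base counts: A=5, T=8, G=8, C=5 (length 26).
homopolymer run: longest run = 3 ✓
GC content: GC 13/26 = 50.0% ✓
length: length 26 ✓

Meets all criteria.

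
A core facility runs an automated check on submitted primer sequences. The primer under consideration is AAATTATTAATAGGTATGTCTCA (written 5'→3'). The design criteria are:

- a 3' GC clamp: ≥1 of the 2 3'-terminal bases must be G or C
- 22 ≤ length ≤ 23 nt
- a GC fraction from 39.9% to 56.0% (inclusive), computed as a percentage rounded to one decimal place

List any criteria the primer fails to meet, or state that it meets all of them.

Base counts: A=9, T=9, G=3, C=2 (length 23).
GC clamp: 3' end CA has 1 G/C ✓
length: length 23 ✓
GC content: GC 5/23 = 21.7%, outside 39.9–56.0% ✗

Fails: GC content.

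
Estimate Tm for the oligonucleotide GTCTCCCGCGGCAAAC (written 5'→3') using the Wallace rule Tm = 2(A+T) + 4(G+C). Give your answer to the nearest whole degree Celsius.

54°C

Base counts: A=3, T=2, G=4, C=7 (length 16).
Tm = 2·(3+2) + 4·(4+7) = 2·5 + 4·11 = 10 + 44 = 54°C.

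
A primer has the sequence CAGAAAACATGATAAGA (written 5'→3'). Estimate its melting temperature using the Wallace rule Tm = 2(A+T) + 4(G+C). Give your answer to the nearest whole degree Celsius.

44°C

Base counts: A=10, T=2, G=3, C=2 (length 17).
Tm = 2·(10+2) + 4·(3+2) = 2·12 + 4·5 = 24 + 20 = 44°C.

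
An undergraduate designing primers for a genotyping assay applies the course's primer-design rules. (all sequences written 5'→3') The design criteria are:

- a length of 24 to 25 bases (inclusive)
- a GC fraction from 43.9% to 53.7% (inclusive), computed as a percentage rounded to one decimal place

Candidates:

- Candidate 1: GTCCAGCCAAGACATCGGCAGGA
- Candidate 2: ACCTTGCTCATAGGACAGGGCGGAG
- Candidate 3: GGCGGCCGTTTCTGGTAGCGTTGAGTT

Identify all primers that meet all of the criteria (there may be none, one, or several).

Candidate 1 (23 nt, A=7 T=2 G=7 C=7): length 23, outside 24–25 ✗; GC 14/23 = 60.9%, outside 43.9–53.7% ✗ — fails.
Candidate 2 (25 nt, A=6 T=4 G=9 C=6): length 25 ✓; GC 15/25 = 60.0%, outside 43.9–53.7% ✗ — fails.
Candidate 3 (27 nt, A=2 T=9 G=11 C=5): length 27, outside 24–25 ✗; GC 16/27 = 59.3%, outside 43.9–53.7% ✗ — fails.

None of the candidates satisfy all criteria.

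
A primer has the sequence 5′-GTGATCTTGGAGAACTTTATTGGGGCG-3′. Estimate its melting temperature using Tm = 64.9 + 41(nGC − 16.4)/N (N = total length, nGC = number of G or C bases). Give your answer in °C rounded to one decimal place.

Base counts: A=5, T=9, G=10, C=3; G+C = 13, N = 27.
Tm = 64.9 + 41·(13 − 16.4)/27 = 64.9 + -139.40/27 = 59.7°C.

59.7°C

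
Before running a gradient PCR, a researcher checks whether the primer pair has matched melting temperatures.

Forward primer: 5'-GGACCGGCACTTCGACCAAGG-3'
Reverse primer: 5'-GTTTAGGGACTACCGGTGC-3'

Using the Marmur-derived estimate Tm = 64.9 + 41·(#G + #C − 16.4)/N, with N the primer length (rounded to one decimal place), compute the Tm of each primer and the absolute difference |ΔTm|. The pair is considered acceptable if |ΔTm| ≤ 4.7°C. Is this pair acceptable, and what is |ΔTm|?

Forward: G+C = 14, N = 21 → Tm = 64.9 + 41·(14 − 16.4)/21 = 60.2°C.
Reverse: G+C = 11, N = 19 → Tm = 64.9 + 41·(11 − 16.4)/19 = 53.2°C.
|ΔTm| = |60.2 − 53.2| = 7.0°C, > 4.7°C.

|ΔTm| = 7.0°C; the pair is not acceptable.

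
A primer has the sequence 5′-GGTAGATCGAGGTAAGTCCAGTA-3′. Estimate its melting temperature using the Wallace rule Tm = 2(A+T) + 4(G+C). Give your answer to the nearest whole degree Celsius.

Base counts: A=7, T=5, G=8, C=3 (length 23).
Tm = 2·(7+5) + 4·(8+3) = 2·12 + 4·11 = 24 + 44 = 68°C.

68°C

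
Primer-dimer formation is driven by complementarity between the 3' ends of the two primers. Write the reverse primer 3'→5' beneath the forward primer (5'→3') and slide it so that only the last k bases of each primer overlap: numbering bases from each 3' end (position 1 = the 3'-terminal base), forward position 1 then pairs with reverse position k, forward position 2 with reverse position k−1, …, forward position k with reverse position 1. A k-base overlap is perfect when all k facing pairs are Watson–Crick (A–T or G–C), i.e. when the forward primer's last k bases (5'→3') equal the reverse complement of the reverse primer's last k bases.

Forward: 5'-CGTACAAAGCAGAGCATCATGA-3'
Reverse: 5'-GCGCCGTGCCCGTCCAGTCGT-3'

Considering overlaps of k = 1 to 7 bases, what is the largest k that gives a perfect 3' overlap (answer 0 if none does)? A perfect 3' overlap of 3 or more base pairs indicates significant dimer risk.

Longest perfect overlap: 1 complementary base pair; below the dimer-risk threshold (threshold 3).

Last 7 bases (5'→3') — forward …ATCATGA, reverse …CAGTCGT.
Reverse complement of the reverse primer's last 7 bases: ACGACTG; its first k bases are the reverse complement of the reverse primer's last k bases, so a perfect k-base overlap needs the forward primer's last k bases to equal them.
Comparing (forward last k vs required): k=1: A vs A ✓; k=2: GA vs AC ✗; k=3: TGA vs ACG ✗; k=4: ATGA vs ACGA ✗; k=5: CATGA vs ACGAC ✗; k=6: TCATGA vs ACGACT ✗; k=7: ATCATGA vs ACGACTG ✗.
Only k = 1 is perfect, so the longest perfect 3' overlap is 1.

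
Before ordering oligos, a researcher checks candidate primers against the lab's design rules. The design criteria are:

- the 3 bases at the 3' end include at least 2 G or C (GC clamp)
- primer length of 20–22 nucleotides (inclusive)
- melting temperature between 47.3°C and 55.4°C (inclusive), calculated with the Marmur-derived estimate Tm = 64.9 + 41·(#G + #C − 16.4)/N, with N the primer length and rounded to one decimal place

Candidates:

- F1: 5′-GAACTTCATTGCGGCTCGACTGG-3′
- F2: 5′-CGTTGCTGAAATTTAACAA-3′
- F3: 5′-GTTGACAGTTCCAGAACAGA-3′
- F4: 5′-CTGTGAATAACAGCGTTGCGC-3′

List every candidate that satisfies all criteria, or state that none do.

F1 (23 nt, A=4 T=6 G=7 C=6): 3' end TGG has 2 G/C ✓; length 23, outside 20–22 ✗; Tm = 64.9 + 41·(13 − 16.4)/23 = 58.8°C, outside 47.3–55.4°C ✗ — fails.
F2 (19 nt, A=7 T=6 G=3 C=3): 3' end CAA has 1 G/C, need ≥2 ✗; length 19, outside 20–22 ✗; Tm = 64.9 + 41·(6 − 16.4)/19 = 42.5°C, outside 47.3–55.4°C ✗ — fails.
F3 (20 nt, A=7 T=4 G=5 C=4): 3' end AGA has 1 G/C, need ≥2 ✗; length 20 ✓; Tm = 64.9 + 41·(9 − 16.4)/20 = 49.7°C ✓ — fails.
F4 (21 nt, A=5 T=5 G=6 C=5): 3' end CGC has 3 G/C ✓; length 21 ✓; Tm = 64.9 + 41·(11 − 16.4)/21 = 54.4°C ✓ — passes.

F4 only.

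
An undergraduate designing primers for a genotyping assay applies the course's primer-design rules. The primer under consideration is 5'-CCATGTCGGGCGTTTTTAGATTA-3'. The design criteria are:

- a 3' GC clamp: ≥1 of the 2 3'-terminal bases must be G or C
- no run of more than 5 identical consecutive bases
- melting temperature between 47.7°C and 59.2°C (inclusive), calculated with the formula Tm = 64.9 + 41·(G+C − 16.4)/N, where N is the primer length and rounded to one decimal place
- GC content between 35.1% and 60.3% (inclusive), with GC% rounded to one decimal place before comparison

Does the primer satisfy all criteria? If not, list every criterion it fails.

Base counts: A=4, T=9, G=6, C=4 (length 23).
GC clamp: 3' end TA has 0 G/C, need ≥1 ✗
homopolymer run: longest run = 5 ✓
Tm: Tm = 64.9 + 41·(10 − 16.4)/23 = 53.5°C ✓
GC content: GC 10/23 = 43.5% ✓

Fails: GC clamp.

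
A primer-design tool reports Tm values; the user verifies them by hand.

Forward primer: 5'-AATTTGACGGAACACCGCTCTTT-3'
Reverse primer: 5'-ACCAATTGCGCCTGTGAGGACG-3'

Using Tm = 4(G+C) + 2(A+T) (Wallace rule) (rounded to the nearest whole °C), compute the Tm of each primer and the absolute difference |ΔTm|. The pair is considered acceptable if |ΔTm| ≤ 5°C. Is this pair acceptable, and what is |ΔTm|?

Forward: A=6 T=7 G=4 C=6 → Tm = 2·13 + 4·10 = 66°C.
Reverse: A=5 T=4 G=7 C=6 → Tm = 2·9 + 4·13 = 70°C.
|ΔTm| = |66 − 70| = 4°C, ≤ 5°C.

|ΔTm| = 4°C; the pair is acceptable.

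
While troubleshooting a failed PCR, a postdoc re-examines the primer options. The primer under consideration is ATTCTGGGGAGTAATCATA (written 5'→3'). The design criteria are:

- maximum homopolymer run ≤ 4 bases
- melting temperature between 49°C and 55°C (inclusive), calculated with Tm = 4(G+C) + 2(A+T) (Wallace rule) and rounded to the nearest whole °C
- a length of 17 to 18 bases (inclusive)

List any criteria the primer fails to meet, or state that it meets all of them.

Base counts: A=6, T=6, G=5, C=2 (length 19).
homopolymer run: longest run = 4 ✓
Tm: Tm = 2·12 + 4·7 = 52°C ✓
length: length 19, outside 17–18 ✗

Fails: length.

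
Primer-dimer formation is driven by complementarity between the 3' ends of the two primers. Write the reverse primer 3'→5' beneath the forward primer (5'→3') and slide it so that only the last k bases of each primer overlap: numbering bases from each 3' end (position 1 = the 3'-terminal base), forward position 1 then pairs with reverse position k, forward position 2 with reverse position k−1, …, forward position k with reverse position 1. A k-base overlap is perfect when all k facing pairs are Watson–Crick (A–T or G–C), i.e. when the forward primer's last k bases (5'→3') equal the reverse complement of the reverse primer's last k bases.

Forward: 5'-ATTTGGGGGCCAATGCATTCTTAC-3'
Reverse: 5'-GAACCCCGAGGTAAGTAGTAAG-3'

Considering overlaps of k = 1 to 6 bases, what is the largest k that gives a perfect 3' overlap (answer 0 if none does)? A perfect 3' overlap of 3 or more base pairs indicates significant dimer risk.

Longest perfect overlap: 5 complementary base pairs; significant dimer risk (threshold 3).

Last 6 bases (5'→3') — forward …TCTTAC, reverse …AGTAAG.
Reverse complement of the reverse primer's last 6 bases: CTTACT; its first k bases are the reverse complement of the reverse primer's last k bases, so a perfect k-base overlap needs the forward primer's last k bases to equal them.
Comparing (forward last k vs required): k=1: C vs C ✓; k=2: AC vs CT ✗; k=3: TAC vs CTT ✗; k=4: TTAC vs CTTA ✗; k=5: CTTAC vs CTTAC ✓; k=6: TCTTAC vs CTTACT ✗.
Perfect overlaps at k = 1, 5; the largest is 5.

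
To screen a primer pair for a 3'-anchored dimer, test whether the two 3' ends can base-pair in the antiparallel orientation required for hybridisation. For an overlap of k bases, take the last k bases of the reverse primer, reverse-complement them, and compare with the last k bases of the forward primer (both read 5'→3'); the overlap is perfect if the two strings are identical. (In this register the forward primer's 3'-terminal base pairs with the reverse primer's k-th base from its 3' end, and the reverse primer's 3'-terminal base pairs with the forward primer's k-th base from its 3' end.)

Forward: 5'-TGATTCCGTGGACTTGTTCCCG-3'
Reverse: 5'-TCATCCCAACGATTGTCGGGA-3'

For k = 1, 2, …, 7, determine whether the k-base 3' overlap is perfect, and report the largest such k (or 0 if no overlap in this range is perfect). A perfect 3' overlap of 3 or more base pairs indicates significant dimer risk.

Longest perfect overlap: 5 complementary base pairs; significant dimer risk (threshold 3).

Last 7 bases (5'→3') — forward …GTTCCCG, reverse …GTCGGGA.
Reverse complement of the reverse primer's last 7 bases: TCCCGAC; its first k bases are the reverse complement of the reverse primer's last k bases, so a perfect k-base overlap needs the forward primer's last k bases to equal them.
Comparing (forward last k vs required): k=1: G vs T ✗; k=2: CG vs TC ✗; k=3: CCG vs TCC ✗; k=4: CCCG vs TCCC ✗; k=5: TCCCG vs TCCCG ✓; k=6: TTCCCG vs TCCCGA ✗; k=7: GTTCCCG vs TCCCGAC ✗.
Only k = 5 is perfect, so the longest perfect 3' overlap is 5.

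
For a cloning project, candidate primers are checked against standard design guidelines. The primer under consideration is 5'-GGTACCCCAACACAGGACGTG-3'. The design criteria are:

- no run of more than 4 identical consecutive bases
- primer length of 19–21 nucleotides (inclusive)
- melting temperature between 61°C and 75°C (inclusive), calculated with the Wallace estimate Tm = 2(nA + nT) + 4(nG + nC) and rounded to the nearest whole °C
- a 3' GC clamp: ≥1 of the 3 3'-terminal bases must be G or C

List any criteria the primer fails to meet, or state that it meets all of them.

Base counts: A=6, T=2, G=6, C=7 (length 21).
homopolymer run: longest run = 4 ✓
length: length 21 ✓
Tm: Tm = 2·8 + 4·13 = 68°C ✓
GC clamp: 3' end GTG has 2 G/C ✓

Meets all criteria.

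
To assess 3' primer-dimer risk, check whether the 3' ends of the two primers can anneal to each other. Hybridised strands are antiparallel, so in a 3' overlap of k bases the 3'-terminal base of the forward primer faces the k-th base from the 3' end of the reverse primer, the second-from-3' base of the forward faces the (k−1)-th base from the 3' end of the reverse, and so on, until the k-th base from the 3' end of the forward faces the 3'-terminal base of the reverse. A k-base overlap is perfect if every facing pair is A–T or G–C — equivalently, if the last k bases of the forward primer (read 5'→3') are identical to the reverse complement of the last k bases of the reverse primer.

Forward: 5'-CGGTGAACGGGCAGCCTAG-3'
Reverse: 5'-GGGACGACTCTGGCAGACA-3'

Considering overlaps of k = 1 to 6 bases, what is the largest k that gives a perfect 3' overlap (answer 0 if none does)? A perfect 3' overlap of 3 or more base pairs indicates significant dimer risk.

Longest perfect overlap: 0 complementary base pairs; below the dimer-risk threshold (threshold 3).

Last 6 bases (5'→3') — forward …GCCTAG, reverse …CAGACA.
Reverse complement of the reverse primer's last 6 bases: TGTCTG; its first k bases are the reverse complement of the reverse primer's last k bases, so a perfect k-base overlap needs the forward primer's last k bases to equal them.
Comparing (forward last k vs required): k=1: G vs T ✗; k=2: AG vs TG ✗; k=3: TAG vs TGT ✗; k=4: CTAG vs TGTC ✗; k=5: CCTAG vs TGTCT ✗; k=6: GCCTAG vs TGTCTG ✗.
No overlap length from 1 to 6 is perfect, so the longest perfect 3' overlap is 0.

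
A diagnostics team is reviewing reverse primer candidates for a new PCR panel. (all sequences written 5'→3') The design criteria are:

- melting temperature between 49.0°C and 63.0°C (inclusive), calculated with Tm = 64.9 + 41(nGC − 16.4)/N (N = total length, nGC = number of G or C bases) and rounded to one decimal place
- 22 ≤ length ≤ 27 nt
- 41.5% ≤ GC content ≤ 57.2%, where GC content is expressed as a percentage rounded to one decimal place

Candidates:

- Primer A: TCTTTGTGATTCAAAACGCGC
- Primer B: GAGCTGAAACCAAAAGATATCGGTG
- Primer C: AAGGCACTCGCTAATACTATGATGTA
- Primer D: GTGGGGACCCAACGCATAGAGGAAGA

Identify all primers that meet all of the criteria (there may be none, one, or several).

Primer A (21 nt, A=5 T=7 G=4 C=5): Tm = 64.9 + 41·(9 − 16.4)/21 = 50.5°C ✓; length 21, outside 22–27 ✗; GC 9/21 = 42.9% ✓ — fails.
Primer B (25 nt, A=10 T=4 G=7 C=4): Tm = 64.9 + 41·(11 − 16.4)/25 = 56.0°C ✓; length 25 ✓; GC 11/25 = 44.0% ✓ — passes.
Primer C (26 nt, A=9 T=7 G=5 C=5): Tm = 64.9 + 41·(10 − 16.4)/26 = 54.8°C ✓; length 26 ✓; GC 10/26 = 38.5%, outside 41.5–57.2% ✗ — fails.
Primer D (26 nt, A=9 T=2 G=10 C=5): Tm = 64.9 + 41·(15 − 16.4)/26 = 62.7°C ✓; length 26 ✓; GC 15/26 = 57.7%, outside 41.5–57.2% ✗ — fails.

Primer B only.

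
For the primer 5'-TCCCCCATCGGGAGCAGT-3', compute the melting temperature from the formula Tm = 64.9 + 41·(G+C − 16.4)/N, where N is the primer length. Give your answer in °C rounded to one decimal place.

54.9°C

Base counts: A=3, T=3, G=5, C=7; G+C = 12, N = 18.
Tm = 64.9 + 41·(12 − 16.4)/18 = 64.9 + -180.40/18 = 54.9°C.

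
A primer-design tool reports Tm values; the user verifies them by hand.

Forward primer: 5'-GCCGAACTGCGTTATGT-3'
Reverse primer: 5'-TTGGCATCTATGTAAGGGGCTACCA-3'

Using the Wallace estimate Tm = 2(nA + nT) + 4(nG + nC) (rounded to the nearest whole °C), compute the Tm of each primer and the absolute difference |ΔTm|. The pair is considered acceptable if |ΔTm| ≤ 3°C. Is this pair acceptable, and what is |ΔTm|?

Forward: A=3 T=5 G=5 C=4 → Tm = 2·8 + 4·9 = 52°C.
Reverse: A=6 T=7 G=7 C=5 → Tm = 2·13 + 4·12 = 74°C.
|ΔTm| = |52 − 74| = 22°C, > 3°C.

|ΔTm| = 22°C; the pair is not acceptable.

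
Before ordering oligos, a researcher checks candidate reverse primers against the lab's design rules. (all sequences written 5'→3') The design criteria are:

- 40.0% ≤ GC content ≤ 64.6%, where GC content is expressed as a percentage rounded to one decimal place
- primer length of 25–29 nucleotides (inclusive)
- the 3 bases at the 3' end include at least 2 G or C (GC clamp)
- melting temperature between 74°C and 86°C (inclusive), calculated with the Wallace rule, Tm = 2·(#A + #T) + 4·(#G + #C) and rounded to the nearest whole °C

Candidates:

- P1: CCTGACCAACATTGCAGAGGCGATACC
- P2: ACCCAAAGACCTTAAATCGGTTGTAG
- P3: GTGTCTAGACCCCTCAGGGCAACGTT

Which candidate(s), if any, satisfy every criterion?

P1 only.

P1 (27 nt, A=8 T=4 G=6 C=9): GC 15/27 = 55.6% ✓; length 27 ✓; 3' end ACC has 2 G/C ✓; Tm = 2·12 + 4·15 = 84°C ✓ — passes.
P2 (26 nt, A=9 T=6 G=5 C=6): GC 11/26 = 42.3% ✓; length 26 ✓; 3' end TAG has 1 G/C, need ≥2 ✗; Tm = 2·15 + 4·11 = 74°C ✓ — fails.
P3 (26 nt, A=5 T=6 G=7 C=8): GC 15/26 = 57.7% ✓; length 26 ✓; 3' end GTT has 1 G/C, need ≥2 ✗; Tm = 2·11 + 4·15 = 82°C ✓ — fails.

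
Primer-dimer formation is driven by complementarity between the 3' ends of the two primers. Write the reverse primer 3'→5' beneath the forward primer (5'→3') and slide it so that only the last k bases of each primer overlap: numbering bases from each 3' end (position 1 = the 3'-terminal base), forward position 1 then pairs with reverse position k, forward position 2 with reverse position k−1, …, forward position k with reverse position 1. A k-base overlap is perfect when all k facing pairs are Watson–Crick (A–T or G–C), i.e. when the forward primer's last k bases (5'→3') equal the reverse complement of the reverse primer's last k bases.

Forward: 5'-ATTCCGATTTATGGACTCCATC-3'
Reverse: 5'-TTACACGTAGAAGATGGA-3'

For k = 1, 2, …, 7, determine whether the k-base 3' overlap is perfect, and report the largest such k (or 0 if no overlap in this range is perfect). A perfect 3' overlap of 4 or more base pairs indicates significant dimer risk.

Longest perfect overlap: 6 complementary base pairs; significant dimer risk (threshold 4).

Last 7 bases (5'→3') — forward …CTCCATC, reverse …AGATGGA.
Reverse complement of the reverse primer's last 7 bases: TCCATCT; its first k bases are the reverse complement of the reverse primer's last k bases, so a perfect k-base overlap needs the forward primer's last k bases to equal them.
Comparing (forward last k vs required): k=1: C vs T ✗; k=2: TC vs TC ✓; k=3: ATC vs TCC ✗; k=4: CATC vs TCCA ✗; k=5: CCATC vs TCCAT ✗; k=6: TCCATC vs TCCATC ✓; k=7: CTCCATC vs TCCATCT ✗.
Perfect overlaps at k = 2, 6; the largest is 6.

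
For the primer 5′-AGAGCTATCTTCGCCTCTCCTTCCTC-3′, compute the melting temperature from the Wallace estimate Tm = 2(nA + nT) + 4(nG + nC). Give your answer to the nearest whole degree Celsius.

Base counts: A=3, T=9, G=3, C=11 (length 26).
Tm = 2·(3+9) + 4·(3+11) = 2·12 + 4·14 = 24 + 56 = 80°C.

80°C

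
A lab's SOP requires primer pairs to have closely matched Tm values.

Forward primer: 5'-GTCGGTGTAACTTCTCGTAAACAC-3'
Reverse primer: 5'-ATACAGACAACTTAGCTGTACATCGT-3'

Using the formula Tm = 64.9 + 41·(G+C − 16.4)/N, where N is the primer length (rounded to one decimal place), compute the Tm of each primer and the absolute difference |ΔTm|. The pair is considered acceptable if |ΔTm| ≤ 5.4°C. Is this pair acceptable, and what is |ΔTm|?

Forward: G+C = 11, N = 24 → Tm = 64.9 + 41·(11 − 16.4)/24 = 55.7°C.
Reverse: G+C = 10, N = 26 → Tm = 64.9 + 41·(10 − 16.4)/26 = 54.8°C.
|ΔTm| = |55.7 − 54.8| = 0.9°C, ≤ 5.4°C.

|ΔTm| = 0.9°C; the pair is acceptable.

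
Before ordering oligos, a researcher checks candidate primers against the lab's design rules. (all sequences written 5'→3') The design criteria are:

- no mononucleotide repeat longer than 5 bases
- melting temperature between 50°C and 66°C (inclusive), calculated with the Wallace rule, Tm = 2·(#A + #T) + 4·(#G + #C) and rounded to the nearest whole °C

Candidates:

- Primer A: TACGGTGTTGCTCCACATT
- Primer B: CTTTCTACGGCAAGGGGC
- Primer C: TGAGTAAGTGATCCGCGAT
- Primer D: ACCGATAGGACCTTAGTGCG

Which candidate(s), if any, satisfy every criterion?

Primer A (19 nt, A=3 T=7 G=4 C=5): longest run = 2 ✓; Tm = 2·10 + 4·9 = 56°C ✓ — passes.
Primer B (18 nt, A=3 T=4 G=6 C=5): longest run = 4 ✓; Tm = 2·7 + 4·11 = 58°C ✓ — passes.
Primer C (19 nt, A=5 T=5 G=6 C=3): longest run = 2 ✓; Tm = 2·10 + 4·9 = 56°C ✓ — passes.
Primer D (20 nt, A=5 T=4 G=6 C=5): longest run = 2 ✓; Tm = 2·9 + 4·11 = 62°C ✓ — passes.

Primer A, Primer B, Primer C and Primer D.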